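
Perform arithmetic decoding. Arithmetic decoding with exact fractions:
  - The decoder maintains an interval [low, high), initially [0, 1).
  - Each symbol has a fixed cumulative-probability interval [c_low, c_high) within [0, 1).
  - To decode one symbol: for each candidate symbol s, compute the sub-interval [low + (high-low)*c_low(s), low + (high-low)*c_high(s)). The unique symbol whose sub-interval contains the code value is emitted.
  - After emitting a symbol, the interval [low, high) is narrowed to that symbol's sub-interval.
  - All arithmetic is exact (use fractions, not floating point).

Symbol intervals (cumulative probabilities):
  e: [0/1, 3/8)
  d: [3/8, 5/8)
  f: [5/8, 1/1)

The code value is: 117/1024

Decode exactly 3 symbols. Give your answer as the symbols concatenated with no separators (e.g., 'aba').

Answer: eef

Derivation:
Step 1: interval [0/1, 1/1), width = 1/1 - 0/1 = 1/1
  'e': [0/1 + 1/1*0/1, 0/1 + 1/1*3/8) = [0/1, 3/8) <- contains code 117/1024
  'd': [0/1 + 1/1*3/8, 0/1 + 1/1*5/8) = [3/8, 5/8)
  'f': [0/1 + 1/1*5/8, 0/1 + 1/1*1/1) = [5/8, 1/1)
  emit 'e', narrow to [0/1, 3/8)
Step 2: interval [0/1, 3/8), width = 3/8 - 0/1 = 3/8
  'e': [0/1 + 3/8*0/1, 0/1 + 3/8*3/8) = [0/1, 9/64) <- contains code 117/1024
  'd': [0/1 + 3/8*3/8, 0/1 + 3/8*5/8) = [9/64, 15/64)
  'f': [0/1 + 3/8*5/8, 0/1 + 3/8*1/1) = [15/64, 3/8)
  emit 'e', narrow to [0/1, 9/64)
Step 3: interval [0/1, 9/64), width = 9/64 - 0/1 = 9/64
  'e': [0/1 + 9/64*0/1, 0/1 + 9/64*3/8) = [0/1, 27/512)
  'd': [0/1 + 9/64*3/8, 0/1 + 9/64*5/8) = [27/512, 45/512)
  'f': [0/1 + 9/64*5/8, 0/1 + 9/64*1/1) = [45/512, 9/64) <- contains code 117/1024
  emit 'f', narrow to [45/512, 9/64)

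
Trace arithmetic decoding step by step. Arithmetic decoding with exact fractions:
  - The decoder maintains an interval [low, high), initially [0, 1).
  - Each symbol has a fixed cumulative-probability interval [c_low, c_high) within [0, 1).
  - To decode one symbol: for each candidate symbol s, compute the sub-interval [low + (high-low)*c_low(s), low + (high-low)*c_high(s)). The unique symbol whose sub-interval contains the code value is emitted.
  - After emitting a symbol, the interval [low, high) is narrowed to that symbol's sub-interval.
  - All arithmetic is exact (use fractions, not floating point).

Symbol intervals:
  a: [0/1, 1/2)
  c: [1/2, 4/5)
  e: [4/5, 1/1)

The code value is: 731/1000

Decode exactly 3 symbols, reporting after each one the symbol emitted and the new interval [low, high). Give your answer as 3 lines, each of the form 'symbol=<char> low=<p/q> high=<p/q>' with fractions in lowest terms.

Step 1: interval [0/1, 1/1), width = 1/1 - 0/1 = 1/1
  'a': [0/1 + 1/1*0/1, 0/1 + 1/1*1/2) = [0/1, 1/2)
  'c': [0/1 + 1/1*1/2, 0/1 + 1/1*4/5) = [1/2, 4/5) <- contains code 731/1000
  'e': [0/1 + 1/1*4/5, 0/1 + 1/1*1/1) = [4/5, 1/1)
  emit 'c', narrow to [1/2, 4/5)
Step 2: interval [1/2, 4/5), width = 4/5 - 1/2 = 3/10
  'a': [1/2 + 3/10*0/1, 1/2 + 3/10*1/2) = [1/2, 13/20)
  'c': [1/2 + 3/10*1/2, 1/2 + 3/10*4/5) = [13/20, 37/50) <- contains code 731/1000
  'e': [1/2 + 3/10*4/5, 1/2 + 3/10*1/1) = [37/50, 4/5)
  emit 'c', narrow to [13/20, 37/50)
Step 3: interval [13/20, 37/50), width = 37/50 - 13/20 = 9/100
  'a': [13/20 + 9/100*0/1, 13/20 + 9/100*1/2) = [13/20, 139/200)
  'c': [13/20 + 9/100*1/2, 13/20 + 9/100*4/5) = [139/200, 361/500)
  'e': [13/20 + 9/100*4/5, 13/20 + 9/100*1/1) = [361/500, 37/50) <- contains code 731/1000
  emit 'e', narrow to [361/500, 37/50)

Answer: symbol=c low=1/2 high=4/5
symbol=c low=13/20 high=37/50
symbol=e low=361/500 high=37/50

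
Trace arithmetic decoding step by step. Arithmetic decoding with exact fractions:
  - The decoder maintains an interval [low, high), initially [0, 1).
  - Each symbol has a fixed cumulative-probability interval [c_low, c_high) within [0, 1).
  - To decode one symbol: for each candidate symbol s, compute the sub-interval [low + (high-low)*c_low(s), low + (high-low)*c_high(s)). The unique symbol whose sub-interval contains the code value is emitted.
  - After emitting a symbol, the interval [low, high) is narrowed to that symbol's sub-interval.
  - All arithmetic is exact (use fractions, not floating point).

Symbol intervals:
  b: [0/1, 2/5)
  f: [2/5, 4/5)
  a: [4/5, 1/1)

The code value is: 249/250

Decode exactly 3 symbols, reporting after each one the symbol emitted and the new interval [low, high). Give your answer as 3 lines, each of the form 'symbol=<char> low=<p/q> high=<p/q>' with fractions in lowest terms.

Step 1: interval [0/1, 1/1), width = 1/1 - 0/1 = 1/1
  'b': [0/1 + 1/1*0/1, 0/1 + 1/1*2/5) = [0/1, 2/5)
  'f': [0/1 + 1/1*2/5, 0/1 + 1/1*4/5) = [2/5, 4/5)
  'a': [0/1 + 1/1*4/5, 0/1 + 1/1*1/1) = [4/5, 1/1) <- contains code 249/250
  emit 'a', narrow to [4/5, 1/1)
Step 2: interval [4/5, 1/1), width = 1/1 - 4/5 = 1/5
  'b': [4/5 + 1/5*0/1, 4/5 + 1/5*2/5) = [4/5, 22/25)
  'f': [4/5 + 1/5*2/5, 4/5 + 1/5*4/5) = [22/25, 24/25)
  'a': [4/5 + 1/5*4/5, 4/5 + 1/5*1/1) = [24/25, 1/1) <- contains code 249/250
  emit 'a', narrow to [24/25, 1/1)
Step 3: interval [24/25, 1/1), width = 1/1 - 24/25 = 1/25
  'b': [24/25 + 1/25*0/1, 24/25 + 1/25*2/5) = [24/25, 122/125)
  'f': [24/25 + 1/25*2/5, 24/25 + 1/25*4/5) = [122/125, 124/125)
  'a': [24/25 + 1/25*4/5, 24/25 + 1/25*1/1) = [124/125, 1/1) <- contains code 249/250
  emit 'a', narrow to [124/125, 1/1)

Answer: symbol=a low=4/5 high=1/1
symbol=a low=24/25 high=1/1
symbol=a low=124/125 high=1/1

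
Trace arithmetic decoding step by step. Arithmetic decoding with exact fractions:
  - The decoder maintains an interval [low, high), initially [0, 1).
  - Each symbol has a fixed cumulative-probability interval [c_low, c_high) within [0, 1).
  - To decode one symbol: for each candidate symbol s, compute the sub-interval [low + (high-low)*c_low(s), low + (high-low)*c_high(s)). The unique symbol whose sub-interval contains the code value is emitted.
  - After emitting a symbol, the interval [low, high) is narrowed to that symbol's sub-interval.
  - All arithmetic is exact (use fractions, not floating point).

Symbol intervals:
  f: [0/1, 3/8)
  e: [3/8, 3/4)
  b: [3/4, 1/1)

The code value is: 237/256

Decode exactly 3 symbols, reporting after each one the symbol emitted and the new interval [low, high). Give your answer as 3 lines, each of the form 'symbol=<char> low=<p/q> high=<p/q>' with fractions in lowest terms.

Answer: symbol=b low=3/4 high=1/1
symbol=e low=27/32 high=15/16
symbol=b low=117/128 high=15/16

Derivation:
Step 1: interval [0/1, 1/1), width = 1/1 - 0/1 = 1/1
  'f': [0/1 + 1/1*0/1, 0/1 + 1/1*3/8) = [0/1, 3/8)
  'e': [0/1 + 1/1*3/8, 0/1 + 1/1*3/4) = [3/8, 3/4)
  'b': [0/1 + 1/1*3/4, 0/1 + 1/1*1/1) = [3/4, 1/1) <- contains code 237/256
  emit 'b', narrow to [3/4, 1/1)
Step 2: interval [3/4, 1/1), width = 1/1 - 3/4 = 1/4
  'f': [3/4 + 1/4*0/1, 3/4 + 1/4*3/8) = [3/4, 27/32)
  'e': [3/4 + 1/4*3/8, 3/4 + 1/4*3/4) = [27/32, 15/16) <- contains code 237/256
  'b': [3/4 + 1/4*3/4, 3/4 + 1/4*1/1) = [15/16, 1/1)
  emit 'e', narrow to [27/32, 15/16)
Step 3: interval [27/32, 15/16), width = 15/16 - 27/32 = 3/32
  'f': [27/32 + 3/32*0/1, 27/32 + 3/32*3/8) = [27/32, 225/256)
  'e': [27/32 + 3/32*3/8, 27/32 + 3/32*3/4) = [225/256, 117/128)
  'b': [27/32 + 3/32*3/4, 27/32 + 3/32*1/1) = [117/128, 15/16) <- contains code 237/256
  emit 'b', narrow to [117/128, 15/16)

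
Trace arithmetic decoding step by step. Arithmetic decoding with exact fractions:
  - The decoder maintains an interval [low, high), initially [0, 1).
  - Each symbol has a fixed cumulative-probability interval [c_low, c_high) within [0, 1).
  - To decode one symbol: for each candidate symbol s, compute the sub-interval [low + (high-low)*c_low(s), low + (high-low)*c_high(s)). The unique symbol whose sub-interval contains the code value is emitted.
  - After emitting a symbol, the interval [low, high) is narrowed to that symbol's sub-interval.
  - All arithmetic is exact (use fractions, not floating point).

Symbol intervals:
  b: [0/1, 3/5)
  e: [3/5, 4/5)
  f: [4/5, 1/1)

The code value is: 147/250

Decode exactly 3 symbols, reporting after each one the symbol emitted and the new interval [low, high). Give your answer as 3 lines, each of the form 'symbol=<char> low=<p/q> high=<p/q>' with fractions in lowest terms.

Step 1: interval [0/1, 1/1), width = 1/1 - 0/1 = 1/1
  'b': [0/1 + 1/1*0/1, 0/1 + 1/1*3/5) = [0/1, 3/5) <- contains code 147/250
  'e': [0/1 + 1/1*3/5, 0/1 + 1/1*4/5) = [3/5, 4/5)
  'f': [0/1 + 1/1*4/5, 0/1 + 1/1*1/1) = [4/5, 1/1)
  emit 'b', narrow to [0/1, 3/5)
Step 2: interval [0/1, 3/5), width = 3/5 - 0/1 = 3/5
  'b': [0/1 + 3/5*0/1, 0/1 + 3/5*3/5) = [0/1, 9/25)
  'e': [0/1 + 3/5*3/5, 0/1 + 3/5*4/5) = [9/25, 12/25)
  'f': [0/1 + 3/5*4/5, 0/1 + 3/5*1/1) = [12/25, 3/5) <- contains code 147/250
  emit 'f', narrow to [12/25, 3/5)
Step 3: interval [12/25, 3/5), width = 3/5 - 12/25 = 3/25
  'b': [12/25 + 3/25*0/1, 12/25 + 3/25*3/5) = [12/25, 69/125)
  'e': [12/25 + 3/25*3/5, 12/25 + 3/25*4/5) = [69/125, 72/125)
  'f': [12/25 + 3/25*4/5, 12/25 + 3/25*1/1) = [72/125, 3/5) <- contains code 147/250
  emit 'f', narrow to [72/125, 3/5)

Answer: symbol=b low=0/1 high=3/5
symbol=f low=12/25 high=3/5
symbol=f low=72/125 high=3/5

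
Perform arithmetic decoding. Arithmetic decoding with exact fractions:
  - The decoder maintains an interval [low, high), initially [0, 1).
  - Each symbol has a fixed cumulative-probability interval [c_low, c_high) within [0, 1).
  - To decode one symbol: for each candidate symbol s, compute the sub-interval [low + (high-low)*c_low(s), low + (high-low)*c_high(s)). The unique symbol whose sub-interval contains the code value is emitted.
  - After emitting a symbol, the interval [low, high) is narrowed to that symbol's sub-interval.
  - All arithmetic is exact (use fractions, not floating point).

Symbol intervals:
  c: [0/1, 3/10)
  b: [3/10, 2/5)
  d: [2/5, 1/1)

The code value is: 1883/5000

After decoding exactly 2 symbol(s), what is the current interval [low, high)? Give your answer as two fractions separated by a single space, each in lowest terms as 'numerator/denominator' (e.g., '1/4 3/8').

Answer: 17/50 2/5

Derivation:
Step 1: interval [0/1, 1/1), width = 1/1 - 0/1 = 1/1
  'c': [0/1 + 1/1*0/1, 0/1 + 1/1*3/10) = [0/1, 3/10)
  'b': [0/1 + 1/1*3/10, 0/1 + 1/1*2/5) = [3/10, 2/5) <- contains code 1883/5000
  'd': [0/1 + 1/1*2/5, 0/1 + 1/1*1/1) = [2/5, 1/1)
  emit 'b', narrow to [3/10, 2/5)
Step 2: interval [3/10, 2/5), width = 2/5 - 3/10 = 1/10
  'c': [3/10 + 1/10*0/1, 3/10 + 1/10*3/10) = [3/10, 33/100)
  'b': [3/10 + 1/10*3/10, 3/10 + 1/10*2/5) = [33/100, 17/50)
  'd': [3/10 + 1/10*2/5, 3/10 + 1/10*1/1) = [17/50, 2/5) <- contains code 1883/5000
  emit 'd', narrow to [17/50, 2/5)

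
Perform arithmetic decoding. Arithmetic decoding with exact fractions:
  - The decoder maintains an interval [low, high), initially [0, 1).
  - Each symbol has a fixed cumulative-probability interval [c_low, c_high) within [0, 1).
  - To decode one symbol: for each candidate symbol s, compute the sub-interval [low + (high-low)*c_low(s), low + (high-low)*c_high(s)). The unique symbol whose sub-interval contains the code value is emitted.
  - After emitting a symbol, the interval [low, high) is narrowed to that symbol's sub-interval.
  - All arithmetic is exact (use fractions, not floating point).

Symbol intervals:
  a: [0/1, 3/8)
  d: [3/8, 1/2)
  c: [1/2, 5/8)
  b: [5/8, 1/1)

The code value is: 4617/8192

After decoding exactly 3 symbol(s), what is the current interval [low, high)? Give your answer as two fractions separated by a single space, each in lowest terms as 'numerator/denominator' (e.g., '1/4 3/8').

Answer: 9/16 291/512

Derivation:
Step 1: interval [0/1, 1/1), width = 1/1 - 0/1 = 1/1
  'a': [0/1 + 1/1*0/1, 0/1 + 1/1*3/8) = [0/1, 3/8)
  'd': [0/1 + 1/1*3/8, 0/1 + 1/1*1/2) = [3/8, 1/2)
  'c': [0/1 + 1/1*1/2, 0/1 + 1/1*5/8) = [1/2, 5/8) <- contains code 4617/8192
  'b': [0/1 + 1/1*5/8, 0/1 + 1/1*1/1) = [5/8, 1/1)
  emit 'c', narrow to [1/2, 5/8)
Step 2: interval [1/2, 5/8), width = 5/8 - 1/2 = 1/8
  'a': [1/2 + 1/8*0/1, 1/2 + 1/8*3/8) = [1/2, 35/64)
  'd': [1/2 + 1/8*3/8, 1/2 + 1/8*1/2) = [35/64, 9/16)
  'c': [1/2 + 1/8*1/2, 1/2 + 1/8*5/8) = [9/16, 37/64) <- contains code 4617/8192
  'b': [1/2 + 1/8*5/8, 1/2 + 1/8*1/1) = [37/64, 5/8)
  emit 'c', narrow to [9/16, 37/64)
Step 3: interval [9/16, 37/64), width = 37/64 - 9/16 = 1/64
  'a': [9/16 + 1/64*0/1, 9/16 + 1/64*3/8) = [9/16, 291/512) <- contains code 4617/8192
  'd': [9/16 + 1/64*3/8, 9/16 + 1/64*1/2) = [291/512, 73/128)
  'c': [9/16 + 1/64*1/2, 9/16 + 1/64*5/8) = [73/128, 293/512)
  'b': [9/16 + 1/64*5/8, 9/16 + 1/64*1/1) = [293/512, 37/64)
  emit 'a', narrow to [9/16, 291/512)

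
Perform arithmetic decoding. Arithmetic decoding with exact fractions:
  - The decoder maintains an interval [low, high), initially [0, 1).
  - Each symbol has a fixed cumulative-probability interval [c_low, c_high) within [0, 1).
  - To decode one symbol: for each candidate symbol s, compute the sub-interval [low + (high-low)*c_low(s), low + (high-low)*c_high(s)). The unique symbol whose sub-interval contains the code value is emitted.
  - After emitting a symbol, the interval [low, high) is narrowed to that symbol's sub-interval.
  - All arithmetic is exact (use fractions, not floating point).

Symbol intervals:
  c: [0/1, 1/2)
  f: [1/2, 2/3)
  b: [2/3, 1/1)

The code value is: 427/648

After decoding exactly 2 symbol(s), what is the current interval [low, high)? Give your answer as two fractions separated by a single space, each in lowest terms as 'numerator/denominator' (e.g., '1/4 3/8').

Answer: 11/18 2/3

Derivation:
Step 1: interval [0/1, 1/1), width = 1/1 - 0/1 = 1/1
  'c': [0/1 + 1/1*0/1, 0/1 + 1/1*1/2) = [0/1, 1/2)
  'f': [0/1 + 1/1*1/2, 0/1 + 1/1*2/3) = [1/2, 2/3) <- contains code 427/648
  'b': [0/1 + 1/1*2/3, 0/1 + 1/1*1/1) = [2/3, 1/1)
  emit 'f', narrow to [1/2, 2/3)
Step 2: interval [1/2, 2/3), width = 2/3 - 1/2 = 1/6
  'c': [1/2 + 1/6*0/1, 1/2 + 1/6*1/2) = [1/2, 7/12)
  'f': [1/2 + 1/6*1/2, 1/2 + 1/6*2/3) = [7/12, 11/18)
  'b': [1/2 + 1/6*2/3, 1/2 + 1/6*1/1) = [11/18, 2/3) <- contains code 427/648
  emit 'b', narrow to [11/18, 2/3)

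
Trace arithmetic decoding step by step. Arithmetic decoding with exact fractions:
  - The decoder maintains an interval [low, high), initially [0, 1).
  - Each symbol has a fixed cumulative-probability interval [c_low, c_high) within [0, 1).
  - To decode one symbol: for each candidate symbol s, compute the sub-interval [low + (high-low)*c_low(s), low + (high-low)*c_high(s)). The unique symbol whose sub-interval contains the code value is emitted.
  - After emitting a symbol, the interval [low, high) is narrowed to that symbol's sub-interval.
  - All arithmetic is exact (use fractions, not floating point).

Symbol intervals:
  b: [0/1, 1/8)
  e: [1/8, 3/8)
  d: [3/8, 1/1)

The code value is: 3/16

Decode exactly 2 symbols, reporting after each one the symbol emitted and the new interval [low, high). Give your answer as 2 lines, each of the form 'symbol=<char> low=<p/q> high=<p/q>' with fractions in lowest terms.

Step 1: interval [0/1, 1/1), width = 1/1 - 0/1 = 1/1
  'b': [0/1 + 1/1*0/1, 0/1 + 1/1*1/8) = [0/1, 1/8)
  'e': [0/1 + 1/1*1/8, 0/1 + 1/1*3/8) = [1/8, 3/8) <- contains code 3/16
  'd': [0/1 + 1/1*3/8, 0/1 + 1/1*1/1) = [3/8, 1/1)
  emit 'e', narrow to [1/8, 3/8)
Step 2: interval [1/8, 3/8), width = 3/8 - 1/8 = 1/4
  'b': [1/8 + 1/4*0/1, 1/8 + 1/4*1/8) = [1/8, 5/32)
  'e': [1/8 + 1/4*1/8, 1/8 + 1/4*3/8) = [5/32, 7/32) <- contains code 3/16
  'd': [1/8 + 1/4*3/8, 1/8 + 1/4*1/1) = [7/32, 3/8)
  emit 'e', narrow to [5/32, 7/32)

Answer: symbol=e low=1/8 high=3/8
symbol=e low=5/32 high=7/32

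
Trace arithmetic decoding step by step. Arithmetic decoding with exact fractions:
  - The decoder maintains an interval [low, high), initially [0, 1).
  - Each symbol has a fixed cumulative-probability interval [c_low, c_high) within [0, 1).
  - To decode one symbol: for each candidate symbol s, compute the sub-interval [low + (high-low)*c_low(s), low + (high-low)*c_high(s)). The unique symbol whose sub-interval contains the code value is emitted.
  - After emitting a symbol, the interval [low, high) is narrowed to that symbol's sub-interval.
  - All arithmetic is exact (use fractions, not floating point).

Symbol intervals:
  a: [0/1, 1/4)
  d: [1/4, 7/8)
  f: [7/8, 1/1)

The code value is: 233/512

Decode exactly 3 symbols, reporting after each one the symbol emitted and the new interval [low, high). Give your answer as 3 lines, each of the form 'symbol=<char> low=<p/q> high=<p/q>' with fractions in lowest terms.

Answer: symbol=d low=1/4 high=7/8
symbol=d low=13/32 high=51/64
symbol=a low=13/32 high=129/256

Derivation:
Step 1: interval [0/1, 1/1), width = 1/1 - 0/1 = 1/1
  'a': [0/1 + 1/1*0/1, 0/1 + 1/1*1/4) = [0/1, 1/4)
  'd': [0/1 + 1/1*1/4, 0/1 + 1/1*7/8) = [1/4, 7/8) <- contains code 233/512
  'f': [0/1 + 1/1*7/8, 0/1 + 1/1*1/1) = [7/8, 1/1)
  emit 'd', narrow to [1/4, 7/8)
Step 2: interval [1/4, 7/8), width = 7/8 - 1/4 = 5/8
  'a': [1/4 + 5/8*0/1, 1/4 + 5/8*1/4) = [1/4, 13/32)
  'd': [1/4 + 5/8*1/4, 1/4 + 5/8*7/8) = [13/32, 51/64) <- contains code 233/512
  'f': [1/4 + 5/8*7/8, 1/4 + 5/8*1/1) = [51/64, 7/8)
  emit 'd', narrow to [13/32, 51/64)
Step 3: interval [13/32, 51/64), width = 51/64 - 13/32 = 25/64
  'a': [13/32 + 25/64*0/1, 13/32 + 25/64*1/4) = [13/32, 129/256) <- contains code 233/512
  'd': [13/32 + 25/64*1/4, 13/32 + 25/64*7/8) = [129/256, 383/512)
  'f': [13/32 + 25/64*7/8, 13/32 + 25/64*1/1) = [383/512, 51/64)
  emit 'a', narrow to [13/32, 129/256)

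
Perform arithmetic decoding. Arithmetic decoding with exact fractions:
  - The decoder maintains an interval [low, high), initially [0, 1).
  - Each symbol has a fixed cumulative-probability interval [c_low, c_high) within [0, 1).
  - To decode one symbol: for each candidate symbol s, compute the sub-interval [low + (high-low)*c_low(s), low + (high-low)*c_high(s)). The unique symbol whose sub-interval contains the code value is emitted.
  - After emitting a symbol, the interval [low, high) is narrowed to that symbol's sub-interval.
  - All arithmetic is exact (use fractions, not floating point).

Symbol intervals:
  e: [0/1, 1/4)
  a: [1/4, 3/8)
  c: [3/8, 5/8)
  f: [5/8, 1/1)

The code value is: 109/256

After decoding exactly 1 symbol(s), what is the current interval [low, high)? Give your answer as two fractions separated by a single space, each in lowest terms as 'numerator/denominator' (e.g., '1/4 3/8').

Answer: 3/8 5/8

Derivation:
Step 1: interval [0/1, 1/1), width = 1/1 - 0/1 = 1/1
  'e': [0/1 + 1/1*0/1, 0/1 + 1/1*1/4) = [0/1, 1/4)
  'a': [0/1 + 1/1*1/4, 0/1 + 1/1*3/8) = [1/4, 3/8)
  'c': [0/1 + 1/1*3/8, 0/1 + 1/1*5/8) = [3/8, 5/8) <- contains code 109/256
  'f': [0/1 + 1/1*5/8, 0/1 + 1/1*1/1) = [5/8, 1/1)
  emit 'c', narrow to [3/8, 5/8)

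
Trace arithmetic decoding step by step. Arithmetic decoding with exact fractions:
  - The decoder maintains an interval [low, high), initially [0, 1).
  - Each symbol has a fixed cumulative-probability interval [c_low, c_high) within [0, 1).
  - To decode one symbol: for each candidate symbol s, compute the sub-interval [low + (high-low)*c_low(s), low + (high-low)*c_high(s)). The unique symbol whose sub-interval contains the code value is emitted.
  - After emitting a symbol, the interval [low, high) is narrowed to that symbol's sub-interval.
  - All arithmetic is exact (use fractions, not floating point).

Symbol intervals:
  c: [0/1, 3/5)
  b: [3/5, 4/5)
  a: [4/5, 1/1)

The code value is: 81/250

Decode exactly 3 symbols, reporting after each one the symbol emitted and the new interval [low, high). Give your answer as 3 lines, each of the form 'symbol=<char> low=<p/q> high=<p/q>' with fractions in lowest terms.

Answer: symbol=c low=0/1 high=3/5
symbol=c low=0/1 high=9/25
symbol=a low=36/125 high=9/25

Derivation:
Step 1: interval [0/1, 1/1), width = 1/1 - 0/1 = 1/1
  'c': [0/1 + 1/1*0/1, 0/1 + 1/1*3/5) = [0/1, 3/5) <- contains code 81/250
  'b': [0/1 + 1/1*3/5, 0/1 + 1/1*4/5) = [3/5, 4/5)
  'a': [0/1 + 1/1*4/5, 0/1 + 1/1*1/1) = [4/5, 1/1)
  emit 'c', narrow to [0/1, 3/5)
Step 2: interval [0/1, 3/5), width = 3/5 - 0/1 = 3/5
  'c': [0/1 + 3/5*0/1, 0/1 + 3/5*3/5) = [0/1, 9/25) <- contains code 81/250
  'b': [0/1 + 3/5*3/5, 0/1 + 3/5*4/5) = [9/25, 12/25)
  'a': [0/1 + 3/5*4/5, 0/1 + 3/5*1/1) = [12/25, 3/5)
  emit 'c', narrow to [0/1, 9/25)
Step 3: interval [0/1, 9/25), width = 9/25 - 0/1 = 9/25
  'c': [0/1 + 9/25*0/1, 0/1 + 9/25*3/5) = [0/1, 27/125)
  'b': [0/1 + 9/25*3/5, 0/1 + 9/25*4/5) = [27/125, 36/125)
  'a': [0/1 + 9/25*4/5, 0/1 + 9/25*1/1) = [36/125, 9/25) <- contains code 81/250
  emit 'a', narrow to [36/125, 9/25)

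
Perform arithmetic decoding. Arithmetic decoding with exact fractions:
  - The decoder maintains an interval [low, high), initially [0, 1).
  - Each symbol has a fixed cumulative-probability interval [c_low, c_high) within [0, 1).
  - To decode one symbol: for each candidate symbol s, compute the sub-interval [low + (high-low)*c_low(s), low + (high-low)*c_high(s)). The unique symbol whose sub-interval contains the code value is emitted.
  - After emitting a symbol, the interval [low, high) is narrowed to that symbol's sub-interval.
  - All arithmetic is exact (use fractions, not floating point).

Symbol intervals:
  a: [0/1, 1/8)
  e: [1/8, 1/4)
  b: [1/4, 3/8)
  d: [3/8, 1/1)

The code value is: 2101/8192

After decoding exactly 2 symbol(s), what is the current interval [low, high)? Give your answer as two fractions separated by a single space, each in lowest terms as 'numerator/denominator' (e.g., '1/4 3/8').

Step 1: interval [0/1, 1/1), width = 1/1 - 0/1 = 1/1
  'a': [0/1 + 1/1*0/1, 0/1 + 1/1*1/8) = [0/1, 1/8)
  'e': [0/1 + 1/1*1/8, 0/1 + 1/1*1/4) = [1/8, 1/4)
  'b': [0/1 + 1/1*1/4, 0/1 + 1/1*3/8) = [1/4, 3/8) <- contains code 2101/8192
  'd': [0/1 + 1/1*3/8, 0/1 + 1/1*1/1) = [3/8, 1/1)
  emit 'b', narrow to [1/4, 3/8)
Step 2: interval [1/4, 3/8), width = 3/8 - 1/4 = 1/8
  'a': [1/4 + 1/8*0/1, 1/4 + 1/8*1/8) = [1/4, 17/64) <- contains code 2101/8192
  'e': [1/4 + 1/8*1/8, 1/4 + 1/8*1/4) = [17/64, 9/32)
  'b': [1/4 + 1/8*1/4, 1/4 + 1/8*3/8) = [9/32, 19/64)
  'd': [1/4 + 1/8*3/8, 1/4 + 1/8*1/1) = [19/64, 3/8)
  emit 'a', narrow to [1/4, 17/64)

Answer: 1/4 17/64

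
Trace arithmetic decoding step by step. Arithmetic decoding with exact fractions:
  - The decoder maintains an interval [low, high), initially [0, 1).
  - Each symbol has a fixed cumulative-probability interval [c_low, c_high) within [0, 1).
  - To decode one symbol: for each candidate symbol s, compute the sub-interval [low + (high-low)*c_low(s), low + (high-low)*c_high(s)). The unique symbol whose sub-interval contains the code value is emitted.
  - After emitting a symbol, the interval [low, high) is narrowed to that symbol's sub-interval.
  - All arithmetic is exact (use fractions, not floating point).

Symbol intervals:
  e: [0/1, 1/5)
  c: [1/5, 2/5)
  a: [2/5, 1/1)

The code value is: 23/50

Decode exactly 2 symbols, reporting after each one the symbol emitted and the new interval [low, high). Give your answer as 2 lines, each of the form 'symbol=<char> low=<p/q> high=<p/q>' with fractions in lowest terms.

Answer: symbol=a low=2/5 high=1/1
symbol=e low=2/5 high=13/25

Derivation:
Step 1: interval [0/1, 1/1), width = 1/1 - 0/1 = 1/1
  'e': [0/1 + 1/1*0/1, 0/1 + 1/1*1/5) = [0/1, 1/5)
  'c': [0/1 + 1/1*1/5, 0/1 + 1/1*2/5) = [1/5, 2/5)
  'a': [0/1 + 1/1*2/5, 0/1 + 1/1*1/1) = [2/5, 1/1) <- contains code 23/50
  emit 'a', narrow to [2/5, 1/1)
Step 2: interval [2/5, 1/1), width = 1/1 - 2/5 = 3/5
  'e': [2/5 + 3/5*0/1, 2/5 + 3/5*1/5) = [2/5, 13/25) <- contains code 23/50
  'c': [2/5 + 3/5*1/5, 2/5 + 3/5*2/5) = [13/25, 16/25)
  'a': [2/5 + 3/5*2/5, 2/5 + 3/5*1/1) = [16/25, 1/1)
  emit 'e', narrow to [2/5, 13/25)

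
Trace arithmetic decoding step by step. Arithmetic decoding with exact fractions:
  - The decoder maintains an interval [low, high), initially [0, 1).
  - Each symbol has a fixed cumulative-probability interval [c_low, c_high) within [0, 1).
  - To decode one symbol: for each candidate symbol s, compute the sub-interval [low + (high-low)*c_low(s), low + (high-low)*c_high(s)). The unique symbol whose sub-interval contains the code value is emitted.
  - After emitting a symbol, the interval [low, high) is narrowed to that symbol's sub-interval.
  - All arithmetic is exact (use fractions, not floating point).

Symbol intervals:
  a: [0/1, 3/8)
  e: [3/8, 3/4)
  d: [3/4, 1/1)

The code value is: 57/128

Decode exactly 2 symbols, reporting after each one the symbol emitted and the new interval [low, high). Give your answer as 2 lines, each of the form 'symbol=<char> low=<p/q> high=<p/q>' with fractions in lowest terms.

Answer: symbol=e low=3/8 high=3/4
symbol=a low=3/8 high=33/64

Derivation:
Step 1: interval [0/1, 1/1), width = 1/1 - 0/1 = 1/1
  'a': [0/1 + 1/1*0/1, 0/1 + 1/1*3/8) = [0/1, 3/8)
  'e': [0/1 + 1/1*3/8, 0/1 + 1/1*3/4) = [3/8, 3/4) <- contains code 57/128
  'd': [0/1 + 1/1*3/4, 0/1 + 1/1*1/1) = [3/4, 1/1)
  emit 'e', narrow to [3/8, 3/4)
Step 2: interval [3/8, 3/4), width = 3/4 - 3/8 = 3/8
  'a': [3/8 + 3/8*0/1, 3/8 + 3/8*3/8) = [3/8, 33/64) <- contains code 57/128
  'e': [3/8 + 3/8*3/8, 3/8 + 3/8*3/4) = [33/64, 21/32)
  'd': [3/8 + 3/8*3/4, 3/8 + 3/8*1/1) = [21/32, 3/4)
  emit 'a', narrow to [3/8, 33/64)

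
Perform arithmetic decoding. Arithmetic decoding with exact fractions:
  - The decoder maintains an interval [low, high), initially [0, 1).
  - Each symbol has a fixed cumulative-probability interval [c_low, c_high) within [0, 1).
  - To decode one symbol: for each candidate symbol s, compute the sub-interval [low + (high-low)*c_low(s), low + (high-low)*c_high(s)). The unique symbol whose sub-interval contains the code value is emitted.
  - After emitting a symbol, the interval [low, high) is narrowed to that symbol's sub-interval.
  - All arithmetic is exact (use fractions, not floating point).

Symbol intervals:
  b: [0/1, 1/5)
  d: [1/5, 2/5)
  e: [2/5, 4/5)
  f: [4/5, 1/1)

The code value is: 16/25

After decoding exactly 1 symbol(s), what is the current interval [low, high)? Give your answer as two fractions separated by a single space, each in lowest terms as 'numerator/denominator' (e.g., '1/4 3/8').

Answer: 2/5 4/5

Derivation:
Step 1: interval [0/1, 1/1), width = 1/1 - 0/1 = 1/1
  'b': [0/1 + 1/1*0/1, 0/1 + 1/1*1/5) = [0/1, 1/5)
  'd': [0/1 + 1/1*1/5, 0/1 + 1/1*2/5) = [1/5, 2/5)
  'e': [0/1 + 1/1*2/5, 0/1 + 1/1*4/5) = [2/5, 4/5) <- contains code 16/25
  'f': [0/1 + 1/1*4/5, 0/1 + 1/1*1/1) = [4/5, 1/1)
  emit 'e', narrow to [2/5, 4/5)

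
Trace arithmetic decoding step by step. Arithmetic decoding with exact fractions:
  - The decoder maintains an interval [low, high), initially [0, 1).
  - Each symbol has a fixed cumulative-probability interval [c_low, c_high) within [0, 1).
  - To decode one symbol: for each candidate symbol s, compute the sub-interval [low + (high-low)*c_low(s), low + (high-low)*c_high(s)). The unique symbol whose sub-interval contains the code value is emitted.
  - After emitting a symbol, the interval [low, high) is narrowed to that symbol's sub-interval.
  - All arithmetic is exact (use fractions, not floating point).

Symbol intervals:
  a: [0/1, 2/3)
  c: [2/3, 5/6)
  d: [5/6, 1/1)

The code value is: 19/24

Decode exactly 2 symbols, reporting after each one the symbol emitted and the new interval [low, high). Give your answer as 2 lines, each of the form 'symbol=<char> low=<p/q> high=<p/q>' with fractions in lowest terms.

Step 1: interval [0/1, 1/1), width = 1/1 - 0/1 = 1/1
  'a': [0/1 + 1/1*0/1, 0/1 + 1/1*2/3) = [0/1, 2/3)
  'c': [0/1 + 1/1*2/3, 0/1 + 1/1*5/6) = [2/3, 5/6) <- contains code 19/24
  'd': [0/1 + 1/1*5/6, 0/1 + 1/1*1/1) = [5/6, 1/1)
  emit 'c', narrow to [2/3, 5/6)
Step 2: interval [2/3, 5/6), width = 5/6 - 2/3 = 1/6
  'a': [2/3 + 1/6*0/1, 2/3 + 1/6*2/3) = [2/3, 7/9)
  'c': [2/3 + 1/6*2/3, 2/3 + 1/6*5/6) = [7/9, 29/36) <- contains code 19/24
  'd': [2/3 + 1/6*5/6, 2/3 + 1/6*1/1) = [29/36, 5/6)
  emit 'c', narrow to [7/9, 29/36)

Answer: symbol=c low=2/3 high=5/6
symbol=c low=7/9 high=29/36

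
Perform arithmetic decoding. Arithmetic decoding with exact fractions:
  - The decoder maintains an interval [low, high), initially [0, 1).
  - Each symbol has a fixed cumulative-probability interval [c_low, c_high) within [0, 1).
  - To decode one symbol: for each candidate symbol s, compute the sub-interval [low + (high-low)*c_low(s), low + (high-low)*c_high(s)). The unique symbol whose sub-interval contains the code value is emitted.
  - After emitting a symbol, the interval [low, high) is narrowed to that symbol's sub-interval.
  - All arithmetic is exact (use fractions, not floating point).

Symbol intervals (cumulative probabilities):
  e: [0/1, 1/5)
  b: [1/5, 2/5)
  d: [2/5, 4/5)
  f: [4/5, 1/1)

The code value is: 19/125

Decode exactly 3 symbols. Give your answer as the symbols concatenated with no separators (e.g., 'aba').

Step 1: interval [0/1, 1/1), width = 1/1 - 0/1 = 1/1
  'e': [0/1 + 1/1*0/1, 0/1 + 1/1*1/5) = [0/1, 1/5) <- contains code 19/125
  'b': [0/1 + 1/1*1/5, 0/1 + 1/1*2/5) = [1/5, 2/5)
  'd': [0/1 + 1/1*2/5, 0/1 + 1/1*4/5) = [2/5, 4/5)
  'f': [0/1 + 1/1*4/5, 0/1 + 1/1*1/1) = [4/5, 1/1)
  emit 'e', narrow to [0/1, 1/5)
Step 2: interval [0/1, 1/5), width = 1/5 - 0/1 = 1/5
  'e': [0/1 + 1/5*0/1, 0/1 + 1/5*1/5) = [0/1, 1/25)
  'b': [0/1 + 1/5*1/5, 0/1 + 1/5*2/5) = [1/25, 2/25)
  'd': [0/1 + 1/5*2/5, 0/1 + 1/5*4/5) = [2/25, 4/25) <- contains code 19/125
  'f': [0/1 + 1/5*4/5, 0/1 + 1/5*1/1) = [4/25, 1/5)
  emit 'd', narrow to [2/25, 4/25)
Step 3: interval [2/25, 4/25), width = 4/25 - 2/25 = 2/25
  'e': [2/25 + 2/25*0/1, 2/25 + 2/25*1/5) = [2/25, 12/125)
  'b': [2/25 + 2/25*1/5, 2/25 + 2/25*2/5) = [12/125, 14/125)
  'd': [2/25 + 2/25*2/5, 2/25 + 2/25*4/5) = [14/125, 18/125)
  'f': [2/25 + 2/25*4/5, 2/25 + 2/25*1/1) = [18/125, 4/25) <- contains code 19/125
  emit 'f', narrow to [18/125, 4/25)

Answer: edf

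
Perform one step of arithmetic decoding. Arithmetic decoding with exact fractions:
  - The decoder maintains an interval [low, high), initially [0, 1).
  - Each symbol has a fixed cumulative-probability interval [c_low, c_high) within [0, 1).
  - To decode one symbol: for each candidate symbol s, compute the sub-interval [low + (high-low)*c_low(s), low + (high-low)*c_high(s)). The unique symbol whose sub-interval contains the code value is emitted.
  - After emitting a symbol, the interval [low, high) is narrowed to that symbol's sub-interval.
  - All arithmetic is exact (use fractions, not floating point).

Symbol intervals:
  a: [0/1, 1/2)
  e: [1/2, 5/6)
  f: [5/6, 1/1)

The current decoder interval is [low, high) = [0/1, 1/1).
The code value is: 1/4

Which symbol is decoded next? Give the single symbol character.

Answer: a

Derivation:
Interval width = high − low = 1/1 − 0/1 = 1/1
Scaled code = (code − low) / width = (1/4 − 0/1) / 1/1 = 1/4
  a: [0/1, 1/2) ← scaled code falls here ✓
  e: [1/2, 5/6) 
  f: [5/6, 1/1) 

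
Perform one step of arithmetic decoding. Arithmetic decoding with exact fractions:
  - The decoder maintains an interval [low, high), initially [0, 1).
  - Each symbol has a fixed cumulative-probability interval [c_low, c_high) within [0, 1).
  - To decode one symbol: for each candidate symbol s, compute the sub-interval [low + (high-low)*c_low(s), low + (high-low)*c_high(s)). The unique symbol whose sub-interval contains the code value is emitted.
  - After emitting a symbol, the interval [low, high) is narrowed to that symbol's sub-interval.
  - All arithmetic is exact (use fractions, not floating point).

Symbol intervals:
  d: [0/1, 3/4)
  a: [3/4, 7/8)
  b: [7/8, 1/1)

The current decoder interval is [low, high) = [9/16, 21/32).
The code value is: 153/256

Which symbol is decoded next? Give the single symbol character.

Answer: d

Derivation:
Interval width = high − low = 21/32 − 9/16 = 3/32
Scaled code = (code − low) / width = (153/256 − 9/16) / 3/32 = 3/8
  d: [0/1, 3/4) ← scaled code falls here ✓
  a: [3/4, 7/8) 
  b: [7/8, 1/1) 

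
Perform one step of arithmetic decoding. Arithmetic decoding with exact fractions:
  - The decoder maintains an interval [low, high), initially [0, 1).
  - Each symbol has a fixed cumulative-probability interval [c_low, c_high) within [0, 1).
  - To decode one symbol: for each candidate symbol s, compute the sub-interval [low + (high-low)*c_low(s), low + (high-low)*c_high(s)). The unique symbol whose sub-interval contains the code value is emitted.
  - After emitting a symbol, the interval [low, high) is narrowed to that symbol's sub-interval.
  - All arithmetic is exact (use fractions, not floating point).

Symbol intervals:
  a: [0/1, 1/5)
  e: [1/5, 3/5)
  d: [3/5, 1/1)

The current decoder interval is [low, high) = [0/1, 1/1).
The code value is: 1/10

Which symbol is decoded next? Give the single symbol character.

Answer: a

Derivation:
Interval width = high − low = 1/1 − 0/1 = 1/1
Scaled code = (code − low) / width = (1/10 − 0/1) / 1/1 = 1/10
  a: [0/1, 1/5) ← scaled code falls here ✓
  e: [1/5, 3/5) 
  d: [3/5, 1/1) 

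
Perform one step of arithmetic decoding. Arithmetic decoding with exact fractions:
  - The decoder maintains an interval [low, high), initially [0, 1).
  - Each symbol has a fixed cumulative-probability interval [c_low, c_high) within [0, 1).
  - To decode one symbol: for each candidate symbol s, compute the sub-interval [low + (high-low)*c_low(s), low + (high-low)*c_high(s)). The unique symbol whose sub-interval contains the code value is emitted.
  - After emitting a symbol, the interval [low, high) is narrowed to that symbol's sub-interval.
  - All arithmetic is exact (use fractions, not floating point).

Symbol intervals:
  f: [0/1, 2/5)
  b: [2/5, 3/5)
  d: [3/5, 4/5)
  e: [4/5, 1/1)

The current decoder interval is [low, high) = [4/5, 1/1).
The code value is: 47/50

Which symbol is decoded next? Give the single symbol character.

Answer: d

Derivation:
Interval width = high − low = 1/1 − 4/5 = 1/5
Scaled code = (code − low) / width = (47/50 − 4/5) / 1/5 = 7/10
  f: [0/1, 2/5) 
  b: [2/5, 3/5) 
  d: [3/5, 4/5) ← scaled code falls here ✓
  e: [4/5, 1/1) 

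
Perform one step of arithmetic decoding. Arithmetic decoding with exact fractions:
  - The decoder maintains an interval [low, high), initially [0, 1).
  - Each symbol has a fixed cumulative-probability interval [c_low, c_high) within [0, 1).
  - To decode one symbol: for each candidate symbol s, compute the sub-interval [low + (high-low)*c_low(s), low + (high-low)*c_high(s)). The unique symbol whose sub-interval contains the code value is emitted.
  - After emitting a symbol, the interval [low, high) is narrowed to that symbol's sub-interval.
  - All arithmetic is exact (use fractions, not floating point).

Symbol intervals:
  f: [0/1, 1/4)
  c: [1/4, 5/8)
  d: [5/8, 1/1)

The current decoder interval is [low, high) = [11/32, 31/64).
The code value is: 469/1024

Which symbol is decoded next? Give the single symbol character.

Interval width = high − low = 31/64 − 11/32 = 9/64
Scaled code = (code − low) / width = (469/1024 − 11/32) / 9/64 = 13/16
  f: [0/1, 1/4) 
  c: [1/4, 5/8) 
  d: [5/8, 1/1) ← scaled code falls here ✓

Answer: d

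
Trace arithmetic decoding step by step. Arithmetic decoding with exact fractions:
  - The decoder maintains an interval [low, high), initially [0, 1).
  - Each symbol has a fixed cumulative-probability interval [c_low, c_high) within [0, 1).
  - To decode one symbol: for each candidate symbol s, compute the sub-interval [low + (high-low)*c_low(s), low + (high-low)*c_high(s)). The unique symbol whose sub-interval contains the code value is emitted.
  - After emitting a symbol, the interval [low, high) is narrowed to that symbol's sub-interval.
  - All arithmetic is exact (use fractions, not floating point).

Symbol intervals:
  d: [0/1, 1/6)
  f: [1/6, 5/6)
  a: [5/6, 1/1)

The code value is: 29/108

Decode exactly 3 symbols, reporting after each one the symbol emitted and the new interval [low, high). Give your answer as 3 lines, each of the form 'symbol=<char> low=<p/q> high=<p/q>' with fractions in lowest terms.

Answer: symbol=f low=1/6 high=5/6
symbol=d low=1/6 high=5/18
symbol=a low=7/27 high=5/18

Derivation:
Step 1: interval [0/1, 1/1), width = 1/1 - 0/1 = 1/1
  'd': [0/1 + 1/1*0/1, 0/1 + 1/1*1/6) = [0/1, 1/6)
  'f': [0/1 + 1/1*1/6, 0/1 + 1/1*5/6) = [1/6, 5/6) <- contains code 29/108
  'a': [0/1 + 1/1*5/6, 0/1 + 1/1*1/1) = [5/6, 1/1)
  emit 'f', narrow to [1/6, 5/6)
Step 2: interval [1/6, 5/6), width = 5/6 - 1/6 = 2/3
  'd': [1/6 + 2/3*0/1, 1/6 + 2/3*1/6) = [1/6, 5/18) <- contains code 29/108
  'f': [1/6 + 2/3*1/6, 1/6 + 2/3*5/6) = [5/18, 13/18)
  'a': [1/6 + 2/3*5/6, 1/6 + 2/3*1/1) = [13/18, 5/6)
  emit 'd', narrow to [1/6, 5/18)
Step 3: interval [1/6, 5/18), width = 5/18 - 1/6 = 1/9
  'd': [1/6 + 1/9*0/1, 1/6 + 1/9*1/6) = [1/6, 5/27)
  'f': [1/6 + 1/9*1/6, 1/6 + 1/9*5/6) = [5/27, 7/27)
  'a': [1/6 + 1/9*5/6, 1/6 + 1/9*1/1) = [7/27, 5/18) <- contains code 29/108
  emit 'a', narrow to [7/27, 5/18)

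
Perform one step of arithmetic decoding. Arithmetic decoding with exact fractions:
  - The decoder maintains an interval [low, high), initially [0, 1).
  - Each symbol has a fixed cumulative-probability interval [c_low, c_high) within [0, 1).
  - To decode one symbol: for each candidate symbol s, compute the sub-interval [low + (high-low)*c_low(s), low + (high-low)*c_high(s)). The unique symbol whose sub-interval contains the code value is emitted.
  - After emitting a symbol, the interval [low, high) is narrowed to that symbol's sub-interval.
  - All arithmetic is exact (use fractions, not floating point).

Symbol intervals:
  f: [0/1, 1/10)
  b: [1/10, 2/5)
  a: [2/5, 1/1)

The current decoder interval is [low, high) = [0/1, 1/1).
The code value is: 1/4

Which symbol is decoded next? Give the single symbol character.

Interval width = high − low = 1/1 − 0/1 = 1/1
Scaled code = (code − low) / width = (1/4 − 0/1) / 1/1 = 1/4
  f: [0/1, 1/10) 
  b: [1/10, 2/5) ← scaled code falls here ✓
  a: [2/5, 1/1) 

Answer: b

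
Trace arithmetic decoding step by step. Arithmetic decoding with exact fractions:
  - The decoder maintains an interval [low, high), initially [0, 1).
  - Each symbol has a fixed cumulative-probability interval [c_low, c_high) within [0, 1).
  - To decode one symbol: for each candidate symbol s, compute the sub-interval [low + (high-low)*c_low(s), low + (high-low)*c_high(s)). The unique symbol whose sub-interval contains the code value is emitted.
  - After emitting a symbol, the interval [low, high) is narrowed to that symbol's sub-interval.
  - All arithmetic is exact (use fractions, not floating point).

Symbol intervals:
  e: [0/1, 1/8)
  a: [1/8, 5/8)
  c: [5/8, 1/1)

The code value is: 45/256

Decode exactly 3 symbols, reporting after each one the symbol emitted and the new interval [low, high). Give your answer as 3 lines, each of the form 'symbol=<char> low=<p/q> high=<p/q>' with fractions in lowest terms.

Answer: symbol=a low=1/8 high=5/8
symbol=e low=1/8 high=3/16
symbol=c low=21/128 high=3/16

Derivation:
Step 1: interval [0/1, 1/1), width = 1/1 - 0/1 = 1/1
  'e': [0/1 + 1/1*0/1, 0/1 + 1/1*1/8) = [0/1, 1/8)
  'a': [0/1 + 1/1*1/8, 0/1 + 1/1*5/8) = [1/8, 5/8) <- contains code 45/256
  'c': [0/1 + 1/1*5/8, 0/1 + 1/1*1/1) = [5/8, 1/1)
  emit 'a', narrow to [1/8, 5/8)
Step 2: interval [1/8, 5/8), width = 5/8 - 1/8 = 1/2
  'e': [1/8 + 1/2*0/1, 1/8 + 1/2*1/8) = [1/8, 3/16) <- contains code 45/256
  'a': [1/8 + 1/2*1/8, 1/8 + 1/2*5/8) = [3/16, 7/16)
  'c': [1/8 + 1/2*5/8, 1/8 + 1/2*1/1) = [7/16, 5/8)
  emit 'e', narrow to [1/8, 3/16)
Step 3: interval [1/8, 3/16), width = 3/16 - 1/8 = 1/16
  'e': [1/8 + 1/16*0/1, 1/8 + 1/16*1/8) = [1/8, 17/128)
  'a': [1/8 + 1/16*1/8, 1/8 + 1/16*5/8) = [17/128, 21/128)
  'c': [1/8 + 1/16*5/8, 1/8 + 1/16*1/1) = [21/128, 3/16) <- contains code 45/256
  emit 'c', narrow to [21/128, 3/16)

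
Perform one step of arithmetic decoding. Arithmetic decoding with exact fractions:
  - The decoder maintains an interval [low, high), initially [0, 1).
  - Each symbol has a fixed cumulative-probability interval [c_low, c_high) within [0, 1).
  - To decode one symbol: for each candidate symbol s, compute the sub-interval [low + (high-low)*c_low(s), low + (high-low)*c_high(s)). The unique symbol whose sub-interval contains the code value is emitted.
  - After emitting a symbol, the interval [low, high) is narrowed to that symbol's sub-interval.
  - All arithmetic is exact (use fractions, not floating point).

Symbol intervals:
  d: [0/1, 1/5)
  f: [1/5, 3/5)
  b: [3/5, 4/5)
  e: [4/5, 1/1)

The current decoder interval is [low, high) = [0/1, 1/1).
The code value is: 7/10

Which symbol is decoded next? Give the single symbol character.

Answer: b

Derivation:
Interval width = high − low = 1/1 − 0/1 = 1/1
Scaled code = (code − low) / width = (7/10 − 0/1) / 1/1 = 7/10
  d: [0/1, 1/5) 
  f: [1/5, 3/5) 
  b: [3/5, 4/5) ← scaled code falls here ✓
  e: [4/5, 1/1) 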